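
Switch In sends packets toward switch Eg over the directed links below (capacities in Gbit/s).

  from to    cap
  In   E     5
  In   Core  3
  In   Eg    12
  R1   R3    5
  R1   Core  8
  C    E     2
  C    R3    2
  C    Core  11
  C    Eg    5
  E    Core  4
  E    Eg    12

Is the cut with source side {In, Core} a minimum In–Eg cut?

Yes — it is a minimum cut (capacity 17).

Given cut capacity: 5 + 12 = 17.
Augment In→Eg: bottleneck 12, flow now 12.
Augment In→E→Eg: bottleneck 5, flow now 17.
No augmenting path remains; maximum flow = 17.
Cut capacity 17 equals the max flow, so it is a minimum cut.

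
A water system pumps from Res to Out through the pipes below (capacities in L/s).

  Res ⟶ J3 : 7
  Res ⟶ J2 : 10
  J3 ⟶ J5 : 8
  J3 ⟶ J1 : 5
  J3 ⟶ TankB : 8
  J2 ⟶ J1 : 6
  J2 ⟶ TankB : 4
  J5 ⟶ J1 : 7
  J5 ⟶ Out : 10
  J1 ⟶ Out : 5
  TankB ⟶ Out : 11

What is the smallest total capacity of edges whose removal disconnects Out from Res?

16

Augment Res→J3→J5→Out: bottleneck 7, flow now 7.
Augment Res→J2→J1→Out: bottleneck 5, flow now 12.
Augment Res→J2→TankB→Out: bottleneck 4, flow now 16.
No augmenting path remains; maximum flow = 16.
By max-flow min-cut, the minimum cut capacity equals the max flow.
In the residual graph, reachable from Res: {Res, J2, J1}.
Min-cut edges: Res→J3 (7), J2→TankB (4), J1→Out (5); capacity 7 + 4 + 5 = 16.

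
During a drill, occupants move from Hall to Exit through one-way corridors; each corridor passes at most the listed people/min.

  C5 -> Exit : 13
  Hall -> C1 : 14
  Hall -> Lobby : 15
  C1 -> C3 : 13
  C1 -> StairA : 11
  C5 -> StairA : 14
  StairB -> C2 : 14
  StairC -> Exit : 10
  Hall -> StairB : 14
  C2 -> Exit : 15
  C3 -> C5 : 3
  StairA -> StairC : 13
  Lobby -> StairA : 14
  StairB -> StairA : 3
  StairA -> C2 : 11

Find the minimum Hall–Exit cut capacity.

28

Augment Hall→StairB→C2→Exit: bottleneck 14, flow now 14.
Augment Hall→Lobby→StairA→StairC→Exit: bottleneck 10, flow now 24.
Augment Hall→Lobby→StairA→C2→Exit: bottleneck 1, flow now 25.
Augment Hall→C1→C3→C5→Exit: bottleneck 3, flow now 28.
No augmenting path remains; maximum flow = 28.
By max-flow min-cut, the minimum cut capacity equals the max flow.
In the residual graph, reachable from Hall: {Hall, Lobby, C1, StairB, C3, StairA, StairC, C2}.
Min-cut edges: C3→C5 (3), StairC→Exit (10), C2→Exit (15); capacity 3 + 10 + 15 = 28.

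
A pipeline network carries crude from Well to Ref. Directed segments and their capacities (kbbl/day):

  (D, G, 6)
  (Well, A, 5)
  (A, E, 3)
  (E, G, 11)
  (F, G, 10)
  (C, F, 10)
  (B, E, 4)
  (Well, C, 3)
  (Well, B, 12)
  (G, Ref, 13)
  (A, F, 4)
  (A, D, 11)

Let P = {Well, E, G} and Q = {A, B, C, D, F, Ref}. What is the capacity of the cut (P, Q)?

Edges leaving {Well, E, G}: Well→A (5), Well→B (12), Well→C (3), G→Ref (13).
Cut capacity = 5 + 12 + 3 + 13 = 33.

33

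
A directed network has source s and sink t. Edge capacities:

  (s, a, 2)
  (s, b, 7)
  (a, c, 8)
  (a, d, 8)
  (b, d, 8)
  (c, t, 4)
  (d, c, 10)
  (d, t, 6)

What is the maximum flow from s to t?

Augment s→a→c→t: bottleneck 2, flow now 2.
Augment s→b→d→t: bottleneck 6, flow now 8.
Augment s→b→d→c→t: bottleneck 1, flow now 9.
No augmenting path remains; maximum flow = 9.
In the residual graph, reachable from s: {s}.
Min-cut edges: s→a (2), s→b (7); capacity 2 + 7 = 9.
This cut is saturated, so no flow can exceed 9.

9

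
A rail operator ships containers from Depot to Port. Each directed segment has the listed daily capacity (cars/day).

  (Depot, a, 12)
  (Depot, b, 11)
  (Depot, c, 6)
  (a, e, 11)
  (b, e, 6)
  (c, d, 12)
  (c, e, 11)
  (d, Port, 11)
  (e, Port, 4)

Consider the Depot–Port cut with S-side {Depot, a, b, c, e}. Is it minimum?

Given cut capacity: 12 + 4 = 16.
Augment Depot→a→e→Port: bottleneck 4, flow now 4.
Augment Depot→c→d→Port: bottleneck 6, flow now 10.
No augmenting path remains; maximum flow = 10.
In the residual graph, reachable from Depot: {Depot, a, b, e}.
Min-cut edges: Depot→c (6), e→Port (4); capacity 6 + 4 = 10.
Cut capacity 16 exceeds the max flow 10, so it is not minimum.

No — its capacity is 16, but the minimum cut has capacity 10.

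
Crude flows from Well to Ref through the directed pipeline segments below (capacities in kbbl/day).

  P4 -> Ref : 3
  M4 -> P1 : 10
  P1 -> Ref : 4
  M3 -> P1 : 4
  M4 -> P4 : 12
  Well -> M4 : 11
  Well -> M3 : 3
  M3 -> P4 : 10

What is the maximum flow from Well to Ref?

7

Augment Well→M3→P1→Ref: bottleneck 3, flow now 3.
Augment Well→M4→P1→Ref: bottleneck 1, flow now 4.
Augment Well→M4→P4→Ref: bottleneck 3, flow now 7.
No augmenting path remains; maximum flow = 7.
In the residual graph, reachable from Well: {Well, M3, M4, P1, P4}.
Min-cut edges: P1→Ref (4), P4→Ref (3); capacity 4 + 3 = 7.
This cut is saturated, so no flow can exceed 7.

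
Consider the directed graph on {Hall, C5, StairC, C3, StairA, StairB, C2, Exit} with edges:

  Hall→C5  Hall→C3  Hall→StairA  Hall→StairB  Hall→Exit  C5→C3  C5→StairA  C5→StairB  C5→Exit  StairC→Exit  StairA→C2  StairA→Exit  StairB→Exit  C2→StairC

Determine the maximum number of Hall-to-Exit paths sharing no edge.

Assign every edge capacity 1; by Menger, the answer equals the max flow.
Path Hall→Exit (+1); total 1.
Path Hall→C5→Exit (+1); total 2.
Path Hall→StairA→Exit (+1); total 3.
Path Hall→StairB→Exit (+1); total 4.
No residual Hall→Exit path; max flow = 4.
Certifying cut of size 4: {Hall→C5, Hall→Exit, Hall→StairA, Hall→StairB}.

4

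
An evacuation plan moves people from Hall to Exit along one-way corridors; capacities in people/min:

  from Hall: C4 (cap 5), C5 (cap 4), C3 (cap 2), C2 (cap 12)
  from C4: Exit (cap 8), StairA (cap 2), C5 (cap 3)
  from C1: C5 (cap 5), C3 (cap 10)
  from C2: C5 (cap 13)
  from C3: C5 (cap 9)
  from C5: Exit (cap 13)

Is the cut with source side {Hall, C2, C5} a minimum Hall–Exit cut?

No — its capacity is 20, but the minimum cut has capacity 18.

Given cut capacity: 5 + 2 + 13 = 20.
Augment Hall→C4→Exit: bottleneck 5, flow now 5.
Augment Hall→C5→Exit: bottleneck 4, flow now 9.
Augment Hall→C2→C5→Exit: bottleneck 9, flow now 18.
No augmenting path remains; maximum flow = 18.
In the residual graph, reachable from Hall: {Hall, C2, C3, C5}.
Min-cut edges: Hall→C4 (5), C5→Exit (13); capacity 5 + 13 = 18.
Cut capacity 20 exceeds the max flow 18, so it is not minimum.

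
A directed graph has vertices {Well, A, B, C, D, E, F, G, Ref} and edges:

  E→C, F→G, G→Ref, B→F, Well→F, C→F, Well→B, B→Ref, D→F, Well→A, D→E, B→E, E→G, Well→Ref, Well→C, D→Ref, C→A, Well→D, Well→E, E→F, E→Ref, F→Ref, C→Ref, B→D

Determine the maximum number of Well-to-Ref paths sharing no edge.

Assign every edge capacity 1; by Menger, the answer equals the max flow.
Path Well→Ref (+1); total 1.
Path Well→B→Ref (+1); total 2.
Path Well→C→Ref (+1); total 3.
Path Well→D→Ref (+1); total 4.
Path Well→E→Ref (+1); total 5.
Path Well→F→Ref (+1); total 6.
No residual Well→Ref path; max flow = 6.
Certifying cut of size 6: {Well→B, Well→C, Well→D, Well→E, Well→F, Well→Ref}.

6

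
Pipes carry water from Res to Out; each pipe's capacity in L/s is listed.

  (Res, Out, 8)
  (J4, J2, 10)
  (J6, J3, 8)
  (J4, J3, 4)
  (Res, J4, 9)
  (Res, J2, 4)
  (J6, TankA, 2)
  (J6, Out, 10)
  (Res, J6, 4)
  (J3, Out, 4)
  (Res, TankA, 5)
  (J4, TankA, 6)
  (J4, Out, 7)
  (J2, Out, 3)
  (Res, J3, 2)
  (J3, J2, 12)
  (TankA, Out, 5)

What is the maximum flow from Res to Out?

Augment Res→Out: bottleneck 8, flow now 8.
Augment Res→J4→Out: bottleneck 7, flow now 15.
Augment Res→J6→Out: bottleneck 4, flow now 19.
Augment Res→J3→Out: bottleneck 2, flow now 21.
Augment Res→J2→Out: bottleneck 3, flow now 24.
Augment Res→TankA→Out: bottleneck 5, flow now 29.
Augment Res→J4→J3→Out: bottleneck 2, flow now 31.
No augmenting path remains; maximum flow = 31.
In the residual graph, reachable from Res: {Res, J2}.
Min-cut edges: Res→J4 (9), Res→J6 (4), Res→J3 (2), Res→TankA (5), Res→Out (8), J2→Out (3); capacity 9 + 4 + 2 + 5 + 8 + 3 = 31.
This cut is saturated, so no flow can exceed 31.

31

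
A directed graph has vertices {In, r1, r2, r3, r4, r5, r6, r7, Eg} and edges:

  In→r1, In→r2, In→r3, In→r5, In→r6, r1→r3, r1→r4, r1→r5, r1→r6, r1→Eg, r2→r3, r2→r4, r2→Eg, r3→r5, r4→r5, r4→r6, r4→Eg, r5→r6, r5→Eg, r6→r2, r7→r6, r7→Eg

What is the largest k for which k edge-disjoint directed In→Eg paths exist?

Assign every edge capacity 1; by Menger, the answer equals the max flow.
Path In→r1→Eg (+1); total 1.
Path In→r2→Eg (+1); total 2.
Path In→r5→Eg (+1); total 3.
Path In→r6→r2→r4→Eg (+1); total 4.
No residual In→Eg path; max flow = 4.
Certifying cut of size 4: {In→r1, In→r2, r5→Eg, r6→r2}.

4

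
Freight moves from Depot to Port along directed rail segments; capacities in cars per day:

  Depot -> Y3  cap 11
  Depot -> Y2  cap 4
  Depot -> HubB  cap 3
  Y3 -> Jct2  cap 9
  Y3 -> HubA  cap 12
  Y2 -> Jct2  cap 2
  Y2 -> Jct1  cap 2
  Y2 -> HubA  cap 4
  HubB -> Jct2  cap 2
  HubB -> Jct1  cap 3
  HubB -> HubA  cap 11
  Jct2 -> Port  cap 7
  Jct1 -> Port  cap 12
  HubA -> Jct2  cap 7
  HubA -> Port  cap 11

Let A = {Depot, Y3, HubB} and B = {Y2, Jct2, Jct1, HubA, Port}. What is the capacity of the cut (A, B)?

41

Edges leaving {Depot, Y3, HubB}: Depot→Y2 (4), Y3→Jct2 (9), Y3→HubA (12), HubB→Jct2 (2), HubB→Jct1 (3), HubB→HubA (11).
Cut capacity = 4 + 9 + 12 + 2 + 3 + 11 = 41.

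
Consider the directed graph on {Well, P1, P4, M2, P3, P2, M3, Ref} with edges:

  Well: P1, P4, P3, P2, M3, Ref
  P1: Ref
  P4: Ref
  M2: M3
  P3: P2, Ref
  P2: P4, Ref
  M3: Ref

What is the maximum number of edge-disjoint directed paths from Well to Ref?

Assign every edge capacity 1; by Menger, the answer equals the max flow.
Path Well→Ref (+1); total 1.
Path Well→P1→Ref (+1); total 2.
Path Well→P4→Ref (+1); total 3.
Path Well→P3→Ref (+1); total 4.
Path Well→P2→Ref (+1); total 5.
Path Well→M3→Ref (+1); total 6.
No residual Well→Ref path; max flow = 6.
Certifying cut of size 6: {Well→M3, Well→P1, Well→P2, Well→P3, Well→P4, Well→Ref}.

6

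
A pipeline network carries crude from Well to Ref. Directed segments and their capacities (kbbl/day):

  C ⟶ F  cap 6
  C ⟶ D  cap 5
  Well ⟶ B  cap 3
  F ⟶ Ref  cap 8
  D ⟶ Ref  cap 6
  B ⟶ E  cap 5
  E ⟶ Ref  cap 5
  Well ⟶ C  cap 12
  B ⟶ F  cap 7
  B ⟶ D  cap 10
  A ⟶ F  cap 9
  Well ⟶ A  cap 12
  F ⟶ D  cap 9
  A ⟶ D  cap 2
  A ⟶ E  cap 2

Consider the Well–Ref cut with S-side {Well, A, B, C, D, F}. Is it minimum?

No — its capacity is 21, but the minimum cut has capacity 19.

Given cut capacity: 2 + 5 + 6 + 8 = 21.
Augment Well→A→D→Ref: bottleneck 2, flow now 2.
Augment Well→A→E→Ref: bottleneck 2, flow now 4.
Augment Well→A→F→Ref: bottleneck 8, flow now 12.
Augment Well→B→D→Ref: bottleneck 3, flow now 15.
Augment Well→C→D→Ref: bottleneck 1, flow now 16.
Augment Well→C→D→B→E→Ref: bottleneck 3, flow now 19. (uses reverse residual edge)
No augmenting path remains; maximum flow = 19.
In the residual graph, reachable from Well: {Well, A, C, D, F}.
Min-cut edges: Well→B (3), A→E (2), D→Ref (6), F→Ref (8); capacity 3 + 2 + 6 + 8 = 19.
Cut capacity 21 exceeds the max flow 19, so it is not minimum.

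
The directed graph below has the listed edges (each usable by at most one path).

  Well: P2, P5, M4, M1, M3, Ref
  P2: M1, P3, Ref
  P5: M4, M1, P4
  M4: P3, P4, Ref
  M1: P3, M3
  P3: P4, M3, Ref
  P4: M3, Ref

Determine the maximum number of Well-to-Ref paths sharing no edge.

5

Assign every edge capacity 1; by Menger, the answer equals the max flow.
Path Well→Ref (+1); total 1.
Path Well→P2→Ref (+1); total 2.
Path Well→M4→Ref (+1); total 3.
Path Well→P5→P4→Ref (+1); total 4.
Path Well→M1→P3→Ref (+1); total 5.
No residual Well→Ref path; max flow = 5.
Certifying cut of size 5: {Well→M1, Well→M4, Well→P2, Well→P5, Well→Ref}.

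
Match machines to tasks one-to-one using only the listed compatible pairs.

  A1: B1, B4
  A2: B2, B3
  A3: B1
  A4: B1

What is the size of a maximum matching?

3

Unit-capacity flow: source→left, listed edges, right→sink; max matching = max flow.
Augmenting path A1→B1 (+1); matched 1.
Augmenting path A2→B2 (+1); matched 2.
Augmenting path A3→B1→A1→B4 (+1); matched 3.
No augmenting path remains; maximum matching = 3.
König certificate: {A1, A2, B1} is a vertex cover of size 3 (every listed pair touches it), so no matching can be larger.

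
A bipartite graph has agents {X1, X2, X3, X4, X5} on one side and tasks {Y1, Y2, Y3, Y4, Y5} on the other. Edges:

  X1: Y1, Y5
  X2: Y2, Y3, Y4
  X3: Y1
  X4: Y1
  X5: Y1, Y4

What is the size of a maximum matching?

4

Unit-capacity flow: source→left, listed edges, right→sink; max matching = max flow.
Augmenting path X1→Y1 (+1); matched 1.
Augmenting path X2→Y2 (+1); matched 2.
Augmenting path X5→Y4 (+1); matched 3.
Augmenting path X3→Y1→X1→Y5 (+1); matched 4.
No augmenting path remains; maximum matching = 4.
König certificate: {X1, X2, X5, Y1} is a vertex cover of size 4 (every listed pair touches it), so no matching can be larger.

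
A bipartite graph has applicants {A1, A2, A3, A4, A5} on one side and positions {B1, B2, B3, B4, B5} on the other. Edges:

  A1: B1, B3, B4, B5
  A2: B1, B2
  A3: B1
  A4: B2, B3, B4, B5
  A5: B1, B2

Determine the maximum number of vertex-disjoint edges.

Unit-capacity flow: source→left, listed edges, right→sink; max matching = max flow.
Augmenting path A1→B1 (+1); matched 1.
Augmenting path A2→B2 (+1); matched 2.
Augmenting path A4→B3 (+1); matched 3.
Augmenting path A3→B1→A1→B4 (+1); matched 4.
No augmenting path remains; maximum matching = 4.
König certificate: {A1, A4, B1, B2} is a vertex cover of size 4 (every listed pair touches it), so no matching can be larger.

4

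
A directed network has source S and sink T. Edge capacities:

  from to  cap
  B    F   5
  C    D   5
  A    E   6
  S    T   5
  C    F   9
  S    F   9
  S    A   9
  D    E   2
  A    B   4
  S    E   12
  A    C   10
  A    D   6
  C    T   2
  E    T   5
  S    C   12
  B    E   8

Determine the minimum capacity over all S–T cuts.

12

Augment S→T: bottleneck 5, flow now 5.
Augment S→C→T: bottleneck 2, flow now 7.
Augment S→E→T: bottleneck 5, flow now 12.
No augmenting path remains; maximum flow = 12.
By max-flow min-cut, the minimum cut capacity equals the max flow.
In the residual graph, reachable from S: {S, A, B, C, D, E, F}.
Min-cut edges: S→T (5), C→T (2), E→T (5); capacity 5 + 2 + 5 = 12.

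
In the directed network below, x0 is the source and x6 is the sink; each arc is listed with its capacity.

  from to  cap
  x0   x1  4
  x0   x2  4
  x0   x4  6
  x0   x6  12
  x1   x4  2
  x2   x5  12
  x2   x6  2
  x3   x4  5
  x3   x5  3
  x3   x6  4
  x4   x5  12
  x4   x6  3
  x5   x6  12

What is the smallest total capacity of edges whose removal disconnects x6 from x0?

24

Augment x0→x6: bottleneck 12, flow now 12.
Augment x0→x2→x6: bottleneck 2, flow now 14.
Augment x0→x4→x6: bottleneck 3, flow now 17.
Augment x0→x2→x5→x6: bottleneck 2, flow now 19.
Augment x0→x4→x5→x6: bottleneck 3, flow now 22.
Augment x0→x1→x4→x5→x6: bottleneck 2, flow now 24.
No augmenting path remains; maximum flow = 24.
By max-flow min-cut, the minimum cut capacity equals the max flow.
In the residual graph, reachable from x0: {x0, x1}.
Min-cut edges: x0→x2 (4), x0→x4 (6), x0→x6 (12), x1→x4 (2); capacity 4 + 6 + 12 + 2 = 24.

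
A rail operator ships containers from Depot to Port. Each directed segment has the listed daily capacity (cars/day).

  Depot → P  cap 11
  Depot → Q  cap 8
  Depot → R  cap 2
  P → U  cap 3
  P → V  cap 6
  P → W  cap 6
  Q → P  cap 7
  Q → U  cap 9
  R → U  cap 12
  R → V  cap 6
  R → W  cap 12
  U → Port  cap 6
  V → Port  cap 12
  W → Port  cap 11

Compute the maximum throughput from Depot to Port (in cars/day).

Augment Depot→P→U→Port: bottleneck 3, flow now 3.
Augment Depot→P→V→Port: bottleneck 6, flow now 9.
Augment Depot→P→W→Port: bottleneck 2, flow now 11.
Augment Depot→Q→U→Port: bottleneck 3, flow now 14.
Augment Depot→R→V→Port: bottleneck 2, flow now 16.
Augment Depot→Q→P→W→Port: bottleneck 4, flow now 20.
No augmenting path remains; maximum flow = 20.
In the residual graph, reachable from Depot: {Depot, P, Q, U}.
Min-cut edges: Depot→R (2), P→V (6), P→W (6), U→Port (6); capacity 2 + 6 + 6 + 6 = 20.
This cut is saturated, so no flow can exceed 20.

20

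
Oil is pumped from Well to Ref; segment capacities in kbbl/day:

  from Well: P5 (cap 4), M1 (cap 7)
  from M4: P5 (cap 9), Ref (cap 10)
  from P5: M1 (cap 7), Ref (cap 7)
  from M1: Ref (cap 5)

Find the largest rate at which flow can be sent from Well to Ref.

Augment Well→P5→Ref: bottleneck 4, flow now 4.
Augment Well→M1→Ref: bottleneck 5, flow now 9.
No augmenting path remains; maximum flow = 9.
In the residual graph, reachable from Well: {Well, M1}.
Min-cut edges: Well→P5 (4), M1→Ref (5); capacity 4 + 5 = 9.
This cut is saturated, so no flow can exceed 9.

9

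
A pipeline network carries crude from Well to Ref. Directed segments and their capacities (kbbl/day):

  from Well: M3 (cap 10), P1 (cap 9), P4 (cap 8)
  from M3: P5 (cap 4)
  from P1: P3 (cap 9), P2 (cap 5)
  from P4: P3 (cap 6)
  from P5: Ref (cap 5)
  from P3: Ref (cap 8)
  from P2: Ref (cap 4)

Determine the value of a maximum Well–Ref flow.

16

Augment Well→M3→P5→Ref: bottleneck 4, flow now 4.
Augment Well→P1→P3→Ref: bottleneck 8, flow now 12.
Augment Well→P1→P2→Ref: bottleneck 1, flow now 13.
Augment Well→P4→P3→P1→P2→Ref: bottleneck 3, flow now 16. (uses reverse residual edge)
No augmenting path remains; maximum flow = 16.
In the residual graph, reachable from Well: {Well, M3, P1, P4, P3, P2}.
Min-cut edges: M3→P5 (4), P3→Ref (8), P2→Ref (4); capacity 4 + 8 + 4 = 16.
This cut is saturated, so no flow can exceed 16.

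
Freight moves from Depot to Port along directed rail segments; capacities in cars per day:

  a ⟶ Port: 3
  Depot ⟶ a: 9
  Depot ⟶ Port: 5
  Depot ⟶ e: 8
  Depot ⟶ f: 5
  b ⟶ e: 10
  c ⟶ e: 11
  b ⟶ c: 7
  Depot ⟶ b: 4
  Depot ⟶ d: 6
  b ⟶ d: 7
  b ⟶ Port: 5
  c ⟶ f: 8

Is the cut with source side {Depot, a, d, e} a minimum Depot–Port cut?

No — its capacity is 17, but the minimum cut has capacity 12.

Given cut capacity: 4 + 5 + 5 + 3 = 17.
Augment Depot→Port: bottleneck 5, flow now 5.
Augment Depot→a→Port: bottleneck 3, flow now 8.
Augment Depot→b→Port: bottleneck 4, flow now 12.
No augmenting path remains; maximum flow = 12.
In the residual graph, reachable from Depot: {Depot, a, d, e, f}.
Min-cut edges: Depot→b (4), Depot→Port (5), a→Port (3); capacity 4 + 5 + 3 = 12.
Cut capacity 17 exceeds the max flow 12, so it is not minimum.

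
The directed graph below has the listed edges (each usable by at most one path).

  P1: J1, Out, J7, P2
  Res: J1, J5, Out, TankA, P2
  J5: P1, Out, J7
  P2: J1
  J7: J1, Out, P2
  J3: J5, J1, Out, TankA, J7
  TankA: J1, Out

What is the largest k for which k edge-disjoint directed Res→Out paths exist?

3

Assign every edge capacity 1; by Menger, the answer equals the max flow.
Path Res→Out (+1); total 1.
Path Res→TankA→Out (+1); total 2.
Path Res→J5→Out (+1); total 3.
No residual Res→Out path; max flow = 3.
Certifying cut of size 3: {Res→J5, Res→Out, Res→TankA}.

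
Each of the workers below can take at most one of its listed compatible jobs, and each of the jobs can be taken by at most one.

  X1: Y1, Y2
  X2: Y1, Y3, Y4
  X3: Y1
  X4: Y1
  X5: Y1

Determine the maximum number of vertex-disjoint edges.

3

Unit-capacity flow: source→left, listed edges, right→sink; max matching = max flow.
Augmenting path X1→Y1 (+1); matched 1.
Augmenting path X2→Y3 (+1); matched 2.
Augmenting path X3→Y1→X1→Y2 (+1); matched 3.
No augmenting path remains; maximum matching = 3.
König certificate: {X1, X2, Y1} is a vertex cover of size 3 (every listed pair touches it), so no matching can be larger.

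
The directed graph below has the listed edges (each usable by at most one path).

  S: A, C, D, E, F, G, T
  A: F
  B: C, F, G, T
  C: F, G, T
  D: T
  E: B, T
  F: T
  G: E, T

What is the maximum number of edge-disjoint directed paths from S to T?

6

Assign every edge capacity 1; by Menger, the answer equals the max flow.
Path S→T (+1); total 1.
Path S→C→T (+1); total 2.
Path S→D→T (+1); total 3.
Path S→E→T (+1); total 4.
Path S→F→T (+1); total 5.
Path S→G→T (+1); total 6.
No residual S→T path; max flow = 6.
Certifying cut of size 6: {F→T, S→C, S→D, S→E, S→G, S→T}.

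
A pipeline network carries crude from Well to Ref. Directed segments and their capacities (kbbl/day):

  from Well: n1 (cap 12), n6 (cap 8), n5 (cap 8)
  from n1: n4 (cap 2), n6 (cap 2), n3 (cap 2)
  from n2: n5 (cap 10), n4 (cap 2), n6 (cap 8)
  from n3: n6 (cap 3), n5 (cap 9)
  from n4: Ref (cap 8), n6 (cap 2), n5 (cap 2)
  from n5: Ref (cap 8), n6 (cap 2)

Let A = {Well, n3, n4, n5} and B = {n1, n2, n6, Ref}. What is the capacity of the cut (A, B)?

43

Edges leaving {Well, n3, n4, n5}: Well→n1 (12), Well→n6 (8), n3→n6 (3), n4→n6 (2), n4→Ref (8), n5→n6 (2), n5→Ref (8).
Cut capacity = 12 + 8 + 3 + 2 + 8 + 2 + 8 = 43.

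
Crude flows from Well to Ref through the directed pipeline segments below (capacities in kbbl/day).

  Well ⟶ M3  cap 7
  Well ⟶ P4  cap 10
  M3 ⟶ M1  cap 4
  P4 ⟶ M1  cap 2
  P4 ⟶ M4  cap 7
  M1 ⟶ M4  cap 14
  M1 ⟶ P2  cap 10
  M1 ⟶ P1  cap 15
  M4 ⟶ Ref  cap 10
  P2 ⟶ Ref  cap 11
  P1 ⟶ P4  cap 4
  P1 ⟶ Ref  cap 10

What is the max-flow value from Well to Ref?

13

Augment Well→P4→M4→Ref: bottleneck 7, flow now 7.
Augment Well→M3→M1→M4→Ref: bottleneck 3, flow now 10.
Augment Well→M3→M1→P2→Ref: bottleneck 1, flow now 11.
Augment Well→P4→M1→P2→Ref: bottleneck 2, flow now 13.
No augmenting path remains; maximum flow = 13.
In the residual graph, reachable from Well: {Well, M3, P4}.
Min-cut edges: M3→M1 (4), P4→M1 (2), P4→M4 (7); capacity 4 + 2 + 7 = 13.
This cut is saturated, so no flow can exceed 13.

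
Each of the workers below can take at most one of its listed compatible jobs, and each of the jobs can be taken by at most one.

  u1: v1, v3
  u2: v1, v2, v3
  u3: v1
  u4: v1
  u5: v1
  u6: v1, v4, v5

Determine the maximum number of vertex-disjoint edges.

Unit-capacity flow: source→left, listed edges, right→sink; max matching = max flow.
Augmenting path u1→v1 (+1); matched 1.
Augmenting path u2→v2 (+1); matched 2.
Augmenting path u6→v4 (+1); matched 3.
Augmenting path u3→v1→u1→v3 (+1); matched 4.
No augmenting path remains; maximum matching = 4.
König certificate: {u1, u2, u6, v1} is a vertex cover of size 4 (every listed pair touches it), so no matching can be larger.

4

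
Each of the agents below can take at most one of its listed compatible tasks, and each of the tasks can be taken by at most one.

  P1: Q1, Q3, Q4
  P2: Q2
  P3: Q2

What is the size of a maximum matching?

2

Unit-capacity flow: source→left, listed edges, right→sink; max matching = max flow.
Augmenting path P1→Q1 (+1); matched 1.
Augmenting path P2→Q2 (+1); matched 2.
No augmenting path remains; maximum matching = 2.
König certificate: {P1, Q2} is a vertex cover of size 2 (every listed pair touches it), so no matching can be larger.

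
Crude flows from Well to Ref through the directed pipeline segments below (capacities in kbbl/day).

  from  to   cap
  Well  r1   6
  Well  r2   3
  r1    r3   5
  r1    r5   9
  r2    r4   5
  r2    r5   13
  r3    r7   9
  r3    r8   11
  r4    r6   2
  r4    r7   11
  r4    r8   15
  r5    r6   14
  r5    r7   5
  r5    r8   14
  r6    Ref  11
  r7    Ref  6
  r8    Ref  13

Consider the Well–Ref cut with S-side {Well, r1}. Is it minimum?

No — its capacity is 17, but the minimum cut has capacity 9.

Given cut capacity: 3 + 5 + 9 = 17.
Augment Well→r1→r3→r7→Ref: bottleneck 5, flow now 5.
Augment Well→r1→r5→r6→Ref: bottleneck 1, flow now 6.
Augment Well→r2→r4→r6→Ref: bottleneck 2, flow now 8.
Augment Well→r2→r4→r7→Ref: bottleneck 1, flow now 9.
No augmenting path remains; maximum flow = 9.
In the residual graph, reachable from Well: {Well}.
Min-cut edges: Well→r1 (6), Well→r2 (3); capacity 6 + 3 = 9.
Cut capacity 17 exceeds the max flow 9, so it is not minimum.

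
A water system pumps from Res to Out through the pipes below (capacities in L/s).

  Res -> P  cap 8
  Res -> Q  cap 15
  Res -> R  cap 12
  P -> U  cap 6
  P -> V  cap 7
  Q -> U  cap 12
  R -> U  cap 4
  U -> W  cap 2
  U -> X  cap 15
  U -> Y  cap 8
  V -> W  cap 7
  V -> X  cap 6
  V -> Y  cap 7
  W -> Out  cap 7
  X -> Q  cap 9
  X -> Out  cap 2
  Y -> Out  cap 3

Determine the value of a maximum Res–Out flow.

12

Augment Res→P→U→W→Out: bottleneck 2, flow now 2.
Augment Res→P→U→X→Out: bottleneck 2, flow now 4.
Augment Res→P→U→Y→Out: bottleneck 2, flow now 6.
Augment Res→P→V→W→Out: bottleneck 2, flow now 8.
Augment Res→Q→U→Y→Out: bottleneck 1, flow now 9.
Augment Res→Q→U→P→V→W→Out: bottleneck 3, flow now 12. (uses reverse residual edge)
No augmenting path remains; maximum flow = 12.
In the residual graph, reachable from Res: {Res, P, Q, R, U, V, W, X, Y}.
Min-cut edges: W→Out (7), X→Out (2), Y→Out (3); capacity 7 + 2 + 3 = 12.
This cut is saturated, so no flow can exceed 12.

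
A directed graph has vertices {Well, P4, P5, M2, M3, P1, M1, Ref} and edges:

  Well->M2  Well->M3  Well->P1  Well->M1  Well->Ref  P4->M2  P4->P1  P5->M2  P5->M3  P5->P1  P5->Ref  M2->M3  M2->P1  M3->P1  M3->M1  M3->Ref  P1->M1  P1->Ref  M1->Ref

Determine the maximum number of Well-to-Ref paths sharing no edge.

4

Assign every edge capacity 1; by Menger, the answer equals the max flow.
Path Well→Ref (+1); total 1.
Path Well→M3→Ref (+1); total 2.
Path Well→P1→Ref (+1); total 3.
Path Well→M1→Ref (+1); total 4.
No residual Well→Ref path; max flow = 4.
Certifying cut of size 4: {M1→Ref, M3→Ref, P1→Ref, Well→Ref}.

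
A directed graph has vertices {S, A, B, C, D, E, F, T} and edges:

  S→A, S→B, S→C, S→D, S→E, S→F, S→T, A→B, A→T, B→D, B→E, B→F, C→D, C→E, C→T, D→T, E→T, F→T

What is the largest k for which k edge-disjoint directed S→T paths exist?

6

Assign every edge capacity 1; by Menger, the answer equals the max flow.
Path S→T (+1); total 1.
Path S→A→T (+1); total 2.
Path S→C→T (+1); total 3.
Path S→D→T (+1); total 4.
Path S→E→T (+1); total 5.
Path S→F→T (+1); total 6.
No residual S→T path; max flow = 6.
Certifying cut of size 6: {D→T, E→T, F→T, S→A, S→C, S→T}.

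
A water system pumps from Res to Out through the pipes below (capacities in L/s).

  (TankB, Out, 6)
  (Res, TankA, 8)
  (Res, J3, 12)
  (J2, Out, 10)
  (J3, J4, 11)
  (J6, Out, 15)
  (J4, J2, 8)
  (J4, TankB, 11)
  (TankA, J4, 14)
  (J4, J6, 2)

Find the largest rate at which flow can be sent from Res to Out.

16

Augment Res→J3→J4→J2→Out: bottleneck 8, flow now 8.
Augment Res→J3→J4→J6→Out: bottleneck 2, flow now 10.
Augment Res→J3→J4→TankB→Out: bottleneck 1, flow now 11.
Augment Res→TankA→J4→TankB→Out: bottleneck 5, flow now 16.
No augmenting path remains; maximum flow = 16.
In the residual graph, reachable from Res: {Res, J3, TankA, J4, TankB}.
Min-cut edges: J4→J2 (8), J4→J6 (2), TankB→Out (6); capacity 8 + 2 + 6 = 16.
This cut is saturated, so no flow can exceed 16.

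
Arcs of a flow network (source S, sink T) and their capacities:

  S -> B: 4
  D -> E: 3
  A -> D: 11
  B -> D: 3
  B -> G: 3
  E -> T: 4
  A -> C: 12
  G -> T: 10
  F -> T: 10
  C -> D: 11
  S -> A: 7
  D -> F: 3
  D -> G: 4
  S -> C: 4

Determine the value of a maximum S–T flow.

Augment S→B→G→T: bottleneck 3, flow now 3.
Augment S→A→D→E→T: bottleneck 3, flow now 6.
Augment S→A→D→F→T: bottleneck 3, flow now 9.
Augment S→A→D→G→T: bottleneck 1, flow now 10.
Augment S→B→D→G→T: bottleneck 1, flow now 11.
Augment S→C→D→G→T: bottleneck 2, flow now 13.
No augmenting path remains; maximum flow = 13.
In the residual graph, reachable from S: {S, A, B, C, D}.
Min-cut edges: B→G (3), D→E (3), D→F (3), D→G (4); capacity 3 + 3 + 3 + 4 = 13.
This cut is saturated, so no flow can exceed 13.

13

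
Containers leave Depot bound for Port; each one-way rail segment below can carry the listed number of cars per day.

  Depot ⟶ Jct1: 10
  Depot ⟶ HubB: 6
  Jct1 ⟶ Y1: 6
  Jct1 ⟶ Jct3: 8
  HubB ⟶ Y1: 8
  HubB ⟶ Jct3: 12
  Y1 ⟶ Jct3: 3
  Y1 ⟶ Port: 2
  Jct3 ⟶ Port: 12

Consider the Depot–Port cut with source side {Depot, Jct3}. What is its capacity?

28

Edges leaving {Depot, Jct3}: Depot→Jct1 (10), Depot→HubB (6), Jct3→Port (12).
Cut capacity = 10 + 6 + 12 = 28.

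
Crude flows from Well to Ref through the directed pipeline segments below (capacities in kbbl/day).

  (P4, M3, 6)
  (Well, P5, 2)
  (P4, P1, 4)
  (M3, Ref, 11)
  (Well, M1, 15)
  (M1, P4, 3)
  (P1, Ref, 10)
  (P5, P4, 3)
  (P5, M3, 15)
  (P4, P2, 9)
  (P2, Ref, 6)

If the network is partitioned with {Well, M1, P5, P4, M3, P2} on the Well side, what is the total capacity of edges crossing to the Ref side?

21

Edges leaving {Well, M1, P5, P4, M3, P2}: P4→P1 (4), M3→Ref (11), P2→Ref (6).
Cut capacity = 4 + 11 + 6 = 21.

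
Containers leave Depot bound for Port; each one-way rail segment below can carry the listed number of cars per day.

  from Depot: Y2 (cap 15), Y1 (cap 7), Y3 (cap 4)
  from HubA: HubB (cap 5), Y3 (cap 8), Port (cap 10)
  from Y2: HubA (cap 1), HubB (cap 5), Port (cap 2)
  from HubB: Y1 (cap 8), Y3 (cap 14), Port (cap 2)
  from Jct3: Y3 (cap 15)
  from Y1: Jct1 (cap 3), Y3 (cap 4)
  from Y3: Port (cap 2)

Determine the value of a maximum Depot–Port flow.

Augment Depot→Y2→Port: bottleneck 2, flow now 2.
Augment Depot→Y3→Port: bottleneck 2, flow now 4.
Augment Depot→Y2→HubA→Port: bottleneck 1, flow now 5.
Augment Depot→Y2→HubB→Port: bottleneck 2, flow now 7.
No augmenting path remains; maximum flow = 7.
In the residual graph, reachable from Depot: {Depot, Y2, HubB, Y1, Jct1, Y3}.
Min-cut edges: Y2→HubA (1), Y2→Port (2), HubB→Port (2), Y3→Port (2); capacity 1 + 2 + 2 + 2 = 7.
This cut is saturated, so no flow can exceed 7.

7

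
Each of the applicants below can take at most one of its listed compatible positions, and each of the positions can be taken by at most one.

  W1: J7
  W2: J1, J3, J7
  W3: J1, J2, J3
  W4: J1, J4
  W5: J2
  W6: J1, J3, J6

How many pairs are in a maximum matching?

Unit-capacity flow: source→left, listed edges, right→sink; max matching = max flow.
Augmenting path W1→J7 (+1); matched 1.
Augmenting path W2→J1 (+1); matched 2.
Augmenting path W3→J2 (+1); matched 3.
Augmenting path W4→J4 (+1); matched 4.
Augmenting path W6→J3 (+1); matched 5.
Augmenting path W5→J2→W3→J3→W6→J6 (+1); matched 6.
No augmenting path remains; maximum matching = 6.
König certificate: {W1, W2, W3, W4, W5, W6} is a vertex cover of size 6 (every listed pair touches it), so no matching can be larger.

6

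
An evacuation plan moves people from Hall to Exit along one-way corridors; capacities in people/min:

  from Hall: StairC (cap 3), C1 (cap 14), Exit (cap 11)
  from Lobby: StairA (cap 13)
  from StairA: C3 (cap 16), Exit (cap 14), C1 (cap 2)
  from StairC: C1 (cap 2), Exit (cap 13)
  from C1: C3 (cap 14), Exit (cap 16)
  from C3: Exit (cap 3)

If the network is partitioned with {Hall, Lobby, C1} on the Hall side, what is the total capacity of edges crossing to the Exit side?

57

Edges leaving {Hall, Lobby, C1}: Hall→StairC (3), Hall→Exit (11), Lobby→StairA (13), C1→C3 (14), C1→Exit (16).
Cut capacity = 3 + 11 + 13 + 14 + 16 = 57.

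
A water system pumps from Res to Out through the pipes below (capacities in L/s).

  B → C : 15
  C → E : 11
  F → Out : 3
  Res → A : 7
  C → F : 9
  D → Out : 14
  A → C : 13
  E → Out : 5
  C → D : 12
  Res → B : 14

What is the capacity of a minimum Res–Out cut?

Augment Res→A→C→D→Out: bottleneck 7, flow now 7.
Augment Res→B→C→D→Out: bottleneck 5, flow now 12.
Augment Res→B→C→E→Out: bottleneck 5, flow now 17.
Augment Res→B→C→F→Out: bottleneck 3, flow now 20.
No augmenting path remains; maximum flow = 20.
By max-flow min-cut, the minimum cut capacity equals the max flow.
In the residual graph, reachable from Res: {Res, A, B, C, E, F}.
Min-cut edges: C→D (12), E→Out (5), F→Out (3); capacity 12 + 5 + 3 = 20.

20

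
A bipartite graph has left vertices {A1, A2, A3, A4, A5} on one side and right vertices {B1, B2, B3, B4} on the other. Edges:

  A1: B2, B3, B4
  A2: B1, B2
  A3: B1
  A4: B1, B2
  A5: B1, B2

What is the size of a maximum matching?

Unit-capacity flow: source→left, listed edges, right→sink; max matching = max flow.
Augmenting path A1→B2 (+1); matched 1.
Augmenting path A2→B1 (+1); matched 2.
Augmenting path A4→B2→A1→B3 (+1); matched 3.
No augmenting path remains; maximum matching = 3.
König certificate: {A1, B1, B2} is a vertex cover of size 3 (every listed pair touches it), so no matching can be larger.

3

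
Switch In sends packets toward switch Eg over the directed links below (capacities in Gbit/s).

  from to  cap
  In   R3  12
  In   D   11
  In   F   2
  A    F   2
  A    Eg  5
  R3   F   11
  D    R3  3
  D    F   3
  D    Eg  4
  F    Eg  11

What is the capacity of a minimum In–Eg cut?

Augment In→D→Eg: bottleneck 4, flow now 4.
Augment In→F→Eg: bottleneck 2, flow now 6.
Augment In→R3→F→Eg: bottleneck 9, flow now 15.
No augmenting path remains; maximum flow = 15.
By max-flow min-cut, the minimum cut capacity equals the max flow.
In the residual graph, reachable from In: {In, R3, D, F}.
Min-cut edges: D→Eg (4), F→Eg (11); capacity 4 + 11 = 15.

15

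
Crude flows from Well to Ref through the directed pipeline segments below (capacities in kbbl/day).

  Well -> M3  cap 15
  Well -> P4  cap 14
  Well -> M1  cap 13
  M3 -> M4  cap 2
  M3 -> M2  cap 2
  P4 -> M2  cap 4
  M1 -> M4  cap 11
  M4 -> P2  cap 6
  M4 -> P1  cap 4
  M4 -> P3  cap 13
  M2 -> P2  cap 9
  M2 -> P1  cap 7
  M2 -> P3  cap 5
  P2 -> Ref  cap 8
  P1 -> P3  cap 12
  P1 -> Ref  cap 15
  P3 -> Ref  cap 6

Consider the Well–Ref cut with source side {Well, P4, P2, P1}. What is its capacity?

67

Edges leaving {Well, P4, P2, P1}: Well→M3 (15), Well→M1 (13), P4→M2 (4), P2→Ref (8), P1→P3 (12), P1→Ref (15).
Cut capacity = 15 + 13 + 4 + 8 + 12 + 15 = 67.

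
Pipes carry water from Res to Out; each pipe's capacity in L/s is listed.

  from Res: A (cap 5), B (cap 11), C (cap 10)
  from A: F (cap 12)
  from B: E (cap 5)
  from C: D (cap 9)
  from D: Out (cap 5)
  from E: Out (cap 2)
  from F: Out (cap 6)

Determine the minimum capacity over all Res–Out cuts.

Augment Res→A→F→Out: bottleneck 5, flow now 5.
Augment Res→B→E→Out: bottleneck 2, flow now 7.
Augment Res→C→D→Out: bottleneck 5, flow now 12.
No augmenting path remains; maximum flow = 12.
By max-flow min-cut, the minimum cut capacity equals the max flow.
In the residual graph, reachable from Res: {Res, B, C, D, E}.
Min-cut edges: Res→A (5), D→Out (5), E→Out (2); capacity 5 + 5 + 2 = 12.

12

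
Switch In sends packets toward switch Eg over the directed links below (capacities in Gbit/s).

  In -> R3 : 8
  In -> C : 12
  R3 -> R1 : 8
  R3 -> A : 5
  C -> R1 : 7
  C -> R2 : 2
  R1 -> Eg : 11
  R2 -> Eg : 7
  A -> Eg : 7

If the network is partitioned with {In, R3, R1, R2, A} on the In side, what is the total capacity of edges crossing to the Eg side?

37

Edges leaving {In, R3, R1, R2, A}: In→C (12), R1→Eg (11), R2→Eg (7), A→Eg (7).
Cut capacity = 12 + 11 + 7 + 7 = 37.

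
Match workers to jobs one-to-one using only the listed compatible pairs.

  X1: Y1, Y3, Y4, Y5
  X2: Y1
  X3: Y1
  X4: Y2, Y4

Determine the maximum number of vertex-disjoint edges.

Unit-capacity flow: source→left, listed edges, right→sink; max matching = max flow.
Augmenting path X1→Y1 (+1); matched 1.
Augmenting path X4→Y2 (+1); matched 2.
Augmenting path X2→Y1→X1→Y3 (+1); matched 3.
No augmenting path remains; maximum matching = 3.
König certificate: {X1, X4, Y1} is a vertex cover of size 3 (every listed pair touches it), so no matching can be larger.

3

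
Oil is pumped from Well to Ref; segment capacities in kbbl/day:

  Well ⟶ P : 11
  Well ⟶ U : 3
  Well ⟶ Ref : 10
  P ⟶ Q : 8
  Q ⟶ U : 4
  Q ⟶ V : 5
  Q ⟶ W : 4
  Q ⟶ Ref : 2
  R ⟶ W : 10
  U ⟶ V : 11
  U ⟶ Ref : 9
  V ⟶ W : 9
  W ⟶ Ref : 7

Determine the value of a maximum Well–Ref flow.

21

Augment Well→Ref: bottleneck 10, flow now 10.
Augment Well→U→Ref: bottleneck 3, flow now 13.
Augment Well→P→Q→Ref: bottleneck 2, flow now 15.
Augment Well→P→Q→U→Ref: bottleneck 4, flow now 19.
Augment Well→P→Q→W→Ref: bottleneck 2, flow now 21.
No augmenting path remains; maximum flow = 21.
In the residual graph, reachable from Well: {Well, P}.
Min-cut edges: Well→U (3), Well→Ref (10), P→Q (8); capacity 3 + 10 + 8 = 21.
This cut is saturated, so no flow can exceed 21.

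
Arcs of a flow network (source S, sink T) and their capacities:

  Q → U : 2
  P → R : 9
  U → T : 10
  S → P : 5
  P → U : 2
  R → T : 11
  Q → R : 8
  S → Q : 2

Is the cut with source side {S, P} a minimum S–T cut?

Given cut capacity: 2 + 9 + 2 = 13.
Augment S→P→R→T: bottleneck 5, flow now 5.
Augment S→Q→R→T: bottleneck 2, flow now 7.
No augmenting path remains; maximum flow = 7.
In the residual graph, reachable from S: {S}.
Min-cut edges: S→P (5), S→Q (2); capacity 5 + 2 = 7.
Cut capacity 13 exceeds the max flow 7, so it is not minimum.

No — its capacity is 13, but the minimum cut has capacity 7.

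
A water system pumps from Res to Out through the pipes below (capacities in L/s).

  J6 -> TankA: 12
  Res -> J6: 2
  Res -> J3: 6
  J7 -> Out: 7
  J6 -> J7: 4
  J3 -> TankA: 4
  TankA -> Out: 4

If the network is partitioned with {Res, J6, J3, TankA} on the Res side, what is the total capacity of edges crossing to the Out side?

8

Edges leaving {Res, J6, J3, TankA}: J6→J7 (4), TankA→Out (4).
Cut capacity = 4 + 4 = 8.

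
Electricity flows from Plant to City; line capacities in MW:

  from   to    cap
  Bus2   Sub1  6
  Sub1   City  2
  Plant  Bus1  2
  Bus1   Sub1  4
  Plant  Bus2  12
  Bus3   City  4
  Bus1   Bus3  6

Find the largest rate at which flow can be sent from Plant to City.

Augment Plant→Bus2→Sub1→City: bottleneck 2, flow now 2.
Augment Plant→Bus1→Bus3→City: bottleneck 2, flow now 4.
No augmenting path remains; maximum flow = 4.
In the residual graph, reachable from Plant: {Plant, Bus2, Sub1}.
Min-cut edges: Plant→Bus1 (2), Sub1→City (2); capacity 2 + 2 = 4.
This cut is saturated, so no flow can exceed 4.

4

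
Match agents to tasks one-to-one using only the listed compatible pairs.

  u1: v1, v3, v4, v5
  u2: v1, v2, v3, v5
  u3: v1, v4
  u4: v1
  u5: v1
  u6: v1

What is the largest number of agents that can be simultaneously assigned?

4

Unit-capacity flow: source→left, listed edges, right→sink; max matching = max flow.
Augmenting path u1→v1 (+1); matched 1.
Augmenting path u2→v2 (+1); matched 2.
Augmenting path u3→v4 (+1); matched 3.
Augmenting path u4→v1→u1→v3 (+1); matched 4.
No augmenting path remains; maximum matching = 4.
König certificate: {u1, u2, u3, v1} is a vertex cover of size 4 (every listed pair touches it), so no matching can be larger.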